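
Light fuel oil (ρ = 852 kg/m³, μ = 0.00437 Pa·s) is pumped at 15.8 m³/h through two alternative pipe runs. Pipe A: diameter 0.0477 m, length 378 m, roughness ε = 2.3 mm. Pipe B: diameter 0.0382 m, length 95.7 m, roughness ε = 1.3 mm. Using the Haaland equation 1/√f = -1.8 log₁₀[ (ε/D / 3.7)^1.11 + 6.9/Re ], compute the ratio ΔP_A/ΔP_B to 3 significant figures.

Pipe A: V = Q/A = 0.004389/0.001787 = 2.456 m/s; Re = 2.284e+04; ε/D = 0.0482; Haaland → f = 0.07159; ΔP_A = f(L/D)(ρV²/2) = 1.458e+06 Pa.
Pipe B: V = Q/A = 0.004389/0.001146 = 3.829 m/s; Re = 2.852e+04; ε/D = 0.034; Haaland → f = 0.06142; ΔP_B = f(L/D)(ρV²/2) = 9.613e+05 Pa.
ΔP_A/ΔP_B = 1.458e+06/9.613e+05 = 1.52.

ΔP_A/ΔP_B ≈ 1.52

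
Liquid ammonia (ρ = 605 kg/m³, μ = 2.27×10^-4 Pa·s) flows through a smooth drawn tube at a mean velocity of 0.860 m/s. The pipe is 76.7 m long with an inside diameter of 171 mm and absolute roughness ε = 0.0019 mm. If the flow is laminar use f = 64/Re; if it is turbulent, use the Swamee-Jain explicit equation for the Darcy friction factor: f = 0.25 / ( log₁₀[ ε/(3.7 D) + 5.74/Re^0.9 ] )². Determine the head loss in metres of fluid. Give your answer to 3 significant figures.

Reynolds number Re = ρVD/μ = 605 · 0.86 · 0.171 / 0.000227 = 3.919e+05.
Re > 4000 → turbulent. Relative roughness ε/D = 1.9e-06/0.171 = 1.11e-05. Swamee-Jain: f = 0.25/(log₁₀[1.11e-05/3.7 + 5.74/3.919e+05^0.9])² = 0.25/(log₁₀[3e-06 + 5.31e-05])² = 0.25/(-4.251)² = 0.01383.
Darcy-Weisbach: ΔP = f(L/D)(ρV²/2) = 0.01383·(76.7/0.171)·(605·0.86²/2) = 0.01383·448.5·223.7 = 1388 Pa.
Head loss h_f = ΔP/(ρg) = 1388/(605·9.81) = 0.234 m.

h_f ≈ 0.234 m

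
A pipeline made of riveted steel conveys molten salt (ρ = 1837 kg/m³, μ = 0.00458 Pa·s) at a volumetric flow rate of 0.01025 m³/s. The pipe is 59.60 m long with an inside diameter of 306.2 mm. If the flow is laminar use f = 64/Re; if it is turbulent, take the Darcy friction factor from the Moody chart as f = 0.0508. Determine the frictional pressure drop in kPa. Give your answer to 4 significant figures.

ΔP ≈ 0.1760 kPa

Cross-sectional area A = πD²/4 = π(0.3062)²/4 = 0.07364 m²; mean velocity V = Q/A = 0.01025/0.07364 = 0.1392 m/s.
Reynolds number Re = ρVD/μ = 1837 · 0.1392 · 0.3062 / 0.00458 = 1.71e+04.
Re > 4000 → turbulent; use the Moody-chart value f = 0.0508.
Darcy-Weisbach: ΔP = f(L/D)(ρV²/2) = 0.0508·(59.6/0.3062)·(1837·0.1392²/2) = 0.0508·194.6·17.8 = 176 Pa.
ΔP = 176 Pa = 0.1760 kPa.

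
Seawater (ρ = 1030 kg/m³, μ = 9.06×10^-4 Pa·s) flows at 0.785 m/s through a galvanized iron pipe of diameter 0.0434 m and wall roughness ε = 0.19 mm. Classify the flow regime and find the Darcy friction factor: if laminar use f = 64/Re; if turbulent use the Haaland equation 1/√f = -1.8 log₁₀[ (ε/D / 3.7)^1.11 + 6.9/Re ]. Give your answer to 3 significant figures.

f ≈ 0.0315

Re = ρVD/μ = 1030·0.785·0.0434/0.000906 = 3.873e+04.
Re > 4000 → turbulent. ε/D = 0.00019/0.0434 = 0.00438; Haaland: 1/√f = -1.8 log₁₀[0.000564 + 0.000178] = 5.633, so f = 0.03151.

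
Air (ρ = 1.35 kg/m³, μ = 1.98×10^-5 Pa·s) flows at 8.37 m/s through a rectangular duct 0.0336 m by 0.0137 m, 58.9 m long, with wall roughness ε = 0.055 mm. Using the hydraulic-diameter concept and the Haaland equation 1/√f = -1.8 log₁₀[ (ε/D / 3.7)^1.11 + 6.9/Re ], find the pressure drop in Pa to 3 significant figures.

ΔP ≈ 4860 Pa

Hydraulic diameter D_h = 4A/P = 4·(0.0336·0.0137)/(2·(0.0336+0.0137)) = 0.001841/0.0946 = 0.01946 m.
Re = ρVD_h/μ = 1.35·8.37·0.01946/1.98e-05 = 1.111e+04.
ε/D_h = 5.5e-05/0.01946 = 0.00283; Haaland gives 1/√f = -1.8 log₁₀[0.000347+0.000621] = 5.425, so f = 0.03397.
ΔP = f(L/D_h)(ρV²/2) = 0.03397·58.9/0.01946·47.29 = 4862 Pa.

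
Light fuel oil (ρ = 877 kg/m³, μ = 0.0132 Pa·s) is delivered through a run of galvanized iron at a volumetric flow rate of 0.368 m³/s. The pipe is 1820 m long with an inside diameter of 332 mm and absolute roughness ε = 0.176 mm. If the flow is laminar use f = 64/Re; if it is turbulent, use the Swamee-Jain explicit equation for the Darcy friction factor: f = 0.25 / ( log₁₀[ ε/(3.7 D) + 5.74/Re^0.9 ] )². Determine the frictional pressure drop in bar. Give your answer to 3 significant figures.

Cross-sectional area A = πD²/4 = π(0.332)²/4 = 0.08657 m²; mean velocity V = Q/A = 0.368/0.08657 = 4.251 m/s.
Reynolds number Re = ρVD/μ = 877 · 4.251 · 0.332 / 0.0132 = 9.377e+04.
Re > 4000 → turbulent. Relative roughness ε/D = 0.000176/0.332 = 0.00053. Swamee-Jain: f = 0.25/(log₁₀[0.00053/3.7 + 5.74/9.377e+04^0.9])² = 0.25/(log₁₀[0.000143 + 0.000192])² = 0.25/(-3.474)² = 0.02071.
Darcy-Weisbach: ΔP = f(L/D)(ρV²/2) = 0.02071·(1820/0.332)·(877·4.251²/2) = 0.02071·5482·7924 = 8.997e+05 Pa.
ΔP = 8.997e+05 Pa = 9.00 bar.

ΔP ≈ 9.00 bar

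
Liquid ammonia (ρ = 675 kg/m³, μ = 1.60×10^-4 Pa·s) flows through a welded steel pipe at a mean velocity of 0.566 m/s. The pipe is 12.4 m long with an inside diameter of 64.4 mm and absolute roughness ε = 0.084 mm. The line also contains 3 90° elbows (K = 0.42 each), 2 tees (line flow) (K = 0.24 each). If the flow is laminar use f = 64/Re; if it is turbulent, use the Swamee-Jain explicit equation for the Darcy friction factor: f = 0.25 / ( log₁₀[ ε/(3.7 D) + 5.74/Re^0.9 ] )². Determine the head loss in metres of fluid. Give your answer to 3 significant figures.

h_f ≈ 0.0996 m

Reynolds number Re = ρVD/μ = 675 · 0.566 · 0.0644 / 0.00016 = 1.538e+05.
Re > 4000 → turbulent. Relative roughness ε/D = 8.4e-05/0.0644 = 0.0013. Swamee-Jain: f = 0.25/(log₁₀[0.0013/3.7 + 5.74/1.538e+05^0.9])² = 0.25/(log₁₀[0.000353 + 0.000123])² = 0.25/(-3.323)² = 0.02265.
Total minor-loss coefficient ΣK = 3·0.42 + 2·0.24 = 1.74.
ΔP = [f·L/D + ΣK]·(ρV²/2) = [0.02265·12.4/0.0644 + 1.74]·(675·0.566²/2) = [4.36 + 1.74]·108.1 = 659.6 Pa.
Head loss h_f = ΔP/(ρg) = 659.6/(675·9.81) = 0.0996 m.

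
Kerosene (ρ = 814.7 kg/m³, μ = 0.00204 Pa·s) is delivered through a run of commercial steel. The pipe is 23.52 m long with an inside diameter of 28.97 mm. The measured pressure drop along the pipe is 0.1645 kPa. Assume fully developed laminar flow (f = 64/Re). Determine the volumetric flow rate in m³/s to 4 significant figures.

For laminar flow, f = 64/Re with Re = ρVD/μ, so Darcy-Weisbach reduces to ΔP = 32μLV/D². Solving for V: V = ΔP·D²/(32μL) = 164.5·(0.02897)²/(32·0.00204·23.52) = 0.08992 m/s.
Check: Re = ρVD/μ = 814.7·0.08992·0.02897/0.00204 = 1040 < 2300, so the laminar assumption holds.
Q = V·A = 0.08992·(π/4·0.02897²) = 5.927e-05 m³/s = 5.927×10^-5 m³/s.

Q ≈ 5.927×10^-5 m³/s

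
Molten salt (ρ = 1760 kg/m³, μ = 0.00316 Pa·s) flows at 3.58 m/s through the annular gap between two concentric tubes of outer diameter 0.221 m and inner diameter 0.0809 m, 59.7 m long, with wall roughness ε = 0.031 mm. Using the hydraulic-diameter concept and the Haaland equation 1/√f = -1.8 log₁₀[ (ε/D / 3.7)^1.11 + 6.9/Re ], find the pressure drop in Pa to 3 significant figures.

ΔP ≈ 78600 Pa

Hydraulic diameter D_h = 4A/P = D_o - D_i = 0.221 - 0.0809 = 0.1401 m.
Re = ρVD_h/μ = 1760·3.58·0.1401/0.00316 = 2.793e+05.
ε/D_h = 3.1e-05/0.1401 = 0.000221; Haaland gives 1/√f = -1.8 log₁₀[2.05e-05+2.47e-05] = 7.82, so f = 0.01635.
ΔP = f(L/D_h)(ρV²/2) = 0.01635·59.7/0.1401·1.128e+04 = 7.858e+04 Pa.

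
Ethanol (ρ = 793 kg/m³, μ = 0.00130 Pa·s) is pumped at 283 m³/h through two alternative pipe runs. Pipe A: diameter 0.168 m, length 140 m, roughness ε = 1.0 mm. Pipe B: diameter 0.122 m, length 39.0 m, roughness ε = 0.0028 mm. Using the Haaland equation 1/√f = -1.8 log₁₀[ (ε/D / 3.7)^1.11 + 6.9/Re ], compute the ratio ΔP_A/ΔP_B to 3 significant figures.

Pipe A: V = Q/A = 0.07861/0.02217 = 3.546 m/s; Re = 3.634e+05; ε/D = 0.00595; Haaland → f = 0.03231; ΔP_A = f(L/D)(ρV²/2) = 1.343e+05 Pa.
Pipe B: V = Q/A = 0.07861/0.01169 = 6.725 m/s; Re = 5.005e+05; ε/D = 2.3e-05; Haaland → f = 0.01333; ΔP_B = f(L/D)(ρV²/2) = 7.643e+04 Pa.
ΔP_A/ΔP_B = 1.343e+05/7.643e+04 = 1.76.

ΔP_A/ΔP_B ≈ 1.76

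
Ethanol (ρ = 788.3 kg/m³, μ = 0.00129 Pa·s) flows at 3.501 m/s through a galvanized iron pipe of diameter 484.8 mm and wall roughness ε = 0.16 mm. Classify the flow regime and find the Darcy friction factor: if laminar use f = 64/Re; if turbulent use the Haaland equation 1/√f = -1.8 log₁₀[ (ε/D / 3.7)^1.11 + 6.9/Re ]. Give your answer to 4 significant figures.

Re = ρVD/μ = 788.3·3.501·0.4848/0.00129 = 1.037e+06.
Re > 4000 → turbulent. ε/D = 0.00016/0.4848 = 0.00033; Haaland: 1/√f = -1.8 log₁₀[3.2e-05 + 6.65e-06] = 7.943, so f = 0.01585.

f ≈ 0.01585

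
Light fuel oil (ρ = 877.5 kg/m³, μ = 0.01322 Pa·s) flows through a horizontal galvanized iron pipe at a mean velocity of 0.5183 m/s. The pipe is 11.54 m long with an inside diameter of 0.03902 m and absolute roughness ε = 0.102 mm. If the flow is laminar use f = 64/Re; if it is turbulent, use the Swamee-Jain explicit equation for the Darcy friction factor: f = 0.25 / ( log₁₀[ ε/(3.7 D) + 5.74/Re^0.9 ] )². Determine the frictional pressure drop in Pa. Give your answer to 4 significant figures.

ΔP ≈ 1662 Pa

Reynolds number Re = ρVD/μ = 877.5 · 0.5183 · 0.03902 / 0.0132 = 1342.
Re < 2300 → laminar flow, so f = 64/Re = 64/1342 = 0.04768 (the turbulent correlation is not needed).
Darcy-Weisbach: ΔP = f(L/D)(ρV²/2) = 0.04768·(11.54/0.03902)·(877.5·0.5183²/2) = 0.04768·295.7·117.9 = 1662 Pa.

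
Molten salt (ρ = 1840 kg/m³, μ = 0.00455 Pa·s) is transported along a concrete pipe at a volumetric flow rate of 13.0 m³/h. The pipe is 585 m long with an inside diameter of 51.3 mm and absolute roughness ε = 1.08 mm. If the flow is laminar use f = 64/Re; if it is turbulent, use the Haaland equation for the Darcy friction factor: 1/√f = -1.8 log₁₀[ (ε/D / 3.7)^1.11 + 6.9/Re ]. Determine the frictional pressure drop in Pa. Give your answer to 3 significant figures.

ΔP ≈ 1.62×10^6 Pa

Q = 13.0 m³/h = 13.0/3600 = 0.003611 m³/s.
Cross-sectional area A = πD²/4 = π(0.0513)²/4 = 0.002067 m²; mean velocity V = Q/A = 0.003611/0.002067 = 1.747 m/s.
Reynolds number Re = ρVD/μ = 1840 · 1.747 · 0.0513 / 0.00455 = 3.624e+04.
Re > 4000 → turbulent. Relative roughness ε/D = 0.00108/0.0513 = 0.0211. Haaland: 1/√f = -1.8 log₁₀[(0.0211/3.7)^1.11 + 6.9/3.624e+04] = -1.8 log₁₀[0.00322 + 0.00019] = 4.44, so f = 0.05072.
Darcy-Weisbach: ΔP = f(L/D)(ρV²/2) = 0.05072·(585/0.0513)·(1840·1.747²/2) = 0.05072·1.14e+04·2808 = 1.624e+06 Pa.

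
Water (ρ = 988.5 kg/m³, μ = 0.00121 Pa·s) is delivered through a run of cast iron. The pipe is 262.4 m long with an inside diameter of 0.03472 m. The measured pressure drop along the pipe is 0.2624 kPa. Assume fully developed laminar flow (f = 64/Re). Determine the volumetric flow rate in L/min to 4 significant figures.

For laminar flow, f = 64/Re with Re = ρVD/μ, so Darcy-Weisbach reduces to ΔP = 32μLV/D². Solving for V: V = ΔP·D²/(32μL) = 262.4·(0.03472)²/(32·0.00121·262.4) = 0.03113 m/s.
Check: Re = ρVD/μ = 988.5·0.03113·0.03472/0.00121 = 883.1 < 2300, so the laminar assumption holds.
Q = V·A = 0.03113·(π/4·0.03472²) = 2.948e-05 m³/s = 1.769 L/min.

Q ≈ 1.769 L/min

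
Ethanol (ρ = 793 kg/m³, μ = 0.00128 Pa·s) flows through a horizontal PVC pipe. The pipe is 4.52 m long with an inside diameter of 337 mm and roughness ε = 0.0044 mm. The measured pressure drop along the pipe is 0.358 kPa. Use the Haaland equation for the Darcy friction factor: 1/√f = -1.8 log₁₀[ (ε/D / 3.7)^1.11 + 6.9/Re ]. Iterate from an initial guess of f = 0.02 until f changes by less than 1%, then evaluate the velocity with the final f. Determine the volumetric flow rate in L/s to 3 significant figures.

Rearranging Darcy-Weisbach: V = √(2·ΔP·D/(f·L·ρ)). With ε/D = 4.4e-06/0.337 = 1.31e-05, iterate starting from f = 0.02:
  f = 0.02 → V = √(2·358·0.337/(0.02·4.52·793)) = 1.835 m/s; Re = ρVD/μ = 3.83e+05; f → 0.01383
  f = 0.01383 → V = 2.206 m/s; Re = 4.606e+05; f → 0.0134
  f = 0.0134 → V = 2.241 m/s; Re = 4.68e+05; f → 0.01336
Converged (Δf/f < 1%). With the final f = 0.01336: V = √(2·358·0.337/(0.01336·4.52·793)) = 2.245 m/s.
Q = V·A = 2.245·(π/4·0.337²) = 0.2002 m³/s = 200 L/s.

Q ≈ 200 L/s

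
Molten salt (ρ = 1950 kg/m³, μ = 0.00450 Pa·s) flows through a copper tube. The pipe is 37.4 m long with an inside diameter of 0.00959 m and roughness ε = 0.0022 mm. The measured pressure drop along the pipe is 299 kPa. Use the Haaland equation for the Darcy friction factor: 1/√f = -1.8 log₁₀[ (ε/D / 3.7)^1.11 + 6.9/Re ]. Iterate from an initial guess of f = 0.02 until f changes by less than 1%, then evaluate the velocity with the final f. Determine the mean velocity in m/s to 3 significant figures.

V ≈ 1.49 m/s

Rearranging Darcy-Weisbach: V = √(2·ΔP·D/(f·L·ρ)). With ε/D = 2.2e-06/0.00959 = 0.000229, iterate starting from f = 0.02:
  f = 0.02 → V = √(2·2.99e+05·0.00959/(0.02·37.4·1950)) = 1.983 m/s; Re = ρVD/μ = 8240; f → 0.03283
  f = 0.03283 → V = 1.548 m/s; Re = 6432; f → 0.03521
  f = 0.03521 → V = 1.495 m/s; Re = 6211; f → 0.03556
  f = 0.03556 → V = 1.487 m/s; Re = 6180; f → 0.03561
Converged (Δf/f < 1%). With the final f = 0.03561: V = √(2·2.99e+05·0.00959/(0.03561·37.4·1950)) = 1.486 m/s.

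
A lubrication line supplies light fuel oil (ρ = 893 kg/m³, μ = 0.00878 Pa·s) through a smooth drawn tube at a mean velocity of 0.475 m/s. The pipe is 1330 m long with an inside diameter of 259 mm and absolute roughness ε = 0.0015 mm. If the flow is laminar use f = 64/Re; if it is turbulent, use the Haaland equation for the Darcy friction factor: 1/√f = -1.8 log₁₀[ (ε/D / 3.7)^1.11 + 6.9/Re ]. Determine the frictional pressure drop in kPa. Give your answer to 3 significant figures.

ΔP ≈ 15.0 kPa

Reynolds number Re = ρVD/μ = 893 · 0.475 · 0.259 / 0.00878 = 1.251e+04.
Re > 4000 → turbulent. Relative roughness ε/D = 1.5e-06/0.259 = 5.79e-06. Haaland: 1/√f = -1.8 log₁₀[(5.79e-06/3.7)^1.11 + 6.9/1.251e+04] = -1.8 log₁₀[3.6e-07 + 0.000551] = 5.865, so f = 0.02907.
Darcy-Weisbach: ΔP = f(L/D)(ρV²/2) = 0.02907·(1330/0.259)·(893·0.475²/2) = 0.02907·5135·100.7 = 1.504e+04 Pa.
ΔP = 1.504e+04 Pa = 15.0 kPa.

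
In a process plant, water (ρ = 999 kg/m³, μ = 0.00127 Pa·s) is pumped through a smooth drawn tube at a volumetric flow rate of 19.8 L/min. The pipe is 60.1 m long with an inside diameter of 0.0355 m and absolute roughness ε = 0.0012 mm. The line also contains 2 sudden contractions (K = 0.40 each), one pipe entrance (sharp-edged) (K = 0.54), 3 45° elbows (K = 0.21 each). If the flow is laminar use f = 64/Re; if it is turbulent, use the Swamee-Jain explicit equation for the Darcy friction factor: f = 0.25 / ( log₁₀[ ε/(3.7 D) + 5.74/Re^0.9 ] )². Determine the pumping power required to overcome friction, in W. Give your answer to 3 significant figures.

Q = 19.8 L/min = 19.8/60000 = 0.00033 m³/s.
Cross-sectional area A = πD²/4 = π(0.0355)²/4 = 0.0009898 m²; mean velocity V = Q/A = 0.00033/0.0009898 = 0.3334 m/s.
Reynolds number Re = ρVD/μ = 999 · 0.3334 · 0.0355 / 0.00127 = 9310.
Re > 4000 → turbulent. Relative roughness ε/D = 1.2e-06/0.0355 = 3.38e-05. Swamee-Jain: f = 0.25/(log₁₀[3.38e-05/3.7 + 5.74/9310^0.9])² = 0.25/(log₁₀[9.14e-06 + 0.00154])² = 0.25/(-2.811)² = 0.03165.
Total minor-loss coefficient ΣK = 2·0.4 + 1·0.54 + 3·0.21 = 1.97.
ΔP = [f·L/D + ΣK]·(ρV²/2) = [0.03165·60.1/0.0355 + 1.97]·(999·0.3334²/2) = [53.58 + 1.97]·55.52 = 3084 Pa.
Pumping power P = QΔP = 0.00033·3084 = 1.018 W = 1.02 W.

P ≈ 1.02 W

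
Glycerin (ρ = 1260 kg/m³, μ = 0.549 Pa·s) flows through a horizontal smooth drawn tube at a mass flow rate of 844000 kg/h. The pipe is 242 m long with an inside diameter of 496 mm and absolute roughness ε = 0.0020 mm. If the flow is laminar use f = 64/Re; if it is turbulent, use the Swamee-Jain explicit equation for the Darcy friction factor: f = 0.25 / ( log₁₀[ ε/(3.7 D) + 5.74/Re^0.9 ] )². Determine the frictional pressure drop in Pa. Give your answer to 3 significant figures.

ṁ = 844000 kg/h = 844000/3600 = 234.4 kg/s.
A = πD²/4 = π(0.496)²/4 = 0.1932 m²; mean velocity V = ṁ/(ρA) = 234.4/(1260 · 0.1932) = 0.963 m/s.
Reynolds number Re = ρVD/μ = 1260 · 0.963 · 0.496 / 0.549 = 1096.
Re < 2300 → laminar flow, so f = 64/Re = 64/1096 = 0.05838 (the turbulent correlation is not needed).
Darcy-Weisbach: ΔP = f(L/D)(ρV²/2) = 0.05838·(242/0.496)·(1260·0.963²/2) = 0.05838·487.9·584.2 = 1.664e+04 Pa.

ΔP ≈ 16600 Pa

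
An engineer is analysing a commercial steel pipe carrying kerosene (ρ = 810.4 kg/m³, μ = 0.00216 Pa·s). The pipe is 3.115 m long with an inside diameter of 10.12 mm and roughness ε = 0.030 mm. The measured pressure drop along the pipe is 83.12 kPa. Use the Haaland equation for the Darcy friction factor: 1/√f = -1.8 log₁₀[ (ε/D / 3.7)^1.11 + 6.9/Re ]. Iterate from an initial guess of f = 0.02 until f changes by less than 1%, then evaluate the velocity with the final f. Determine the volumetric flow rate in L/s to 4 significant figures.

Q ≈ 0.3685 L/s

Rearranging Darcy-Weisbach: V = √(2·ΔP·D/(f·L·ρ)). With ε/D = 3e-05/0.01012 = 0.00296, iterate starting from f = 0.02:
  f = 0.02 → V = √(2·8.312e+04·0.01012/(0.02·3.115·810.4)) = 5.773 m/s; Re = ρVD/μ = 2.192e+04; f → 0.03077
  f = 0.03077 → V = 4.654 m/s; Re = 1.767e+04; f → 0.03168
  f = 0.03168 → V = 4.587 m/s; Re = 1.741e+04; f → 0.03175
Converged (Δf/f < 1%). With the final f = 0.03175: V = √(2·8.312e+04·0.01012/(0.03175·3.115·810.4)) = 4.582 m/s.
Q = V·A = 4.582·(π/4·0.01012²) = 0.0003685 m³/s = 0.3685 L/s.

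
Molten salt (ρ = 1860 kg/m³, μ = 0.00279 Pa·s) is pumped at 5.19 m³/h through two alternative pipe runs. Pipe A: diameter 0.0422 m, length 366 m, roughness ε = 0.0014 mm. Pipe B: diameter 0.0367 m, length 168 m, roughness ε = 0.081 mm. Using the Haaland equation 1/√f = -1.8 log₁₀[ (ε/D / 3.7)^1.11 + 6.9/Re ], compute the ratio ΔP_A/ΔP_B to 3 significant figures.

ΔP_A/ΔP_B ≈ 0.916

Pipe A: V = Q/A = 0.001442/0.001399 = 1.031 m/s; Re = 2.9e+04; ε/D = 3.32e-05; Haaland → f = 0.02357; ΔP_A = f(L/D)(ρV²/2) = 2.019e+05 Pa.
Pipe B: V = Q/A = 0.001442/0.001058 = 1.363 m/s; Re = 3.334e+04; ε/D = 0.00221; Haaland → f = 0.02788; ΔP_B = f(L/D)(ρV²/2) = 2.204e+05 Pa.
ΔP_A/ΔP_B = 2.019e+05/2.204e+05 = 0.916.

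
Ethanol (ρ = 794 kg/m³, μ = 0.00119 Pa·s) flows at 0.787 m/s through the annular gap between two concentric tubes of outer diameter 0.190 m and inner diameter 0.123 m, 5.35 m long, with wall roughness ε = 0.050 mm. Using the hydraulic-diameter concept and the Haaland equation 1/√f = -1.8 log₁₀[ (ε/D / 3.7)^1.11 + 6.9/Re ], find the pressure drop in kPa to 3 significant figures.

Hydraulic diameter D_h = 4A/P = D_o - D_i = 0.19 - 0.123 = 0.067 m.
Re = ρVD_h/μ = 794·0.787·0.067/0.00119 = 3.518e+04.
ε/D_h = 5e-05/0.067 = 0.000746; Haaland gives 1/√f = -1.8 log₁₀[7.91e-05+0.000196] = 6.409, so f = 0.02435.
ΔP = f(L/D_h)(ρV²/2) = 0.02435·5.35/0.067·245.9 = 478.1 Pa.
ΔP = 0.478 kPa.

ΔP ≈ 0.478 kPa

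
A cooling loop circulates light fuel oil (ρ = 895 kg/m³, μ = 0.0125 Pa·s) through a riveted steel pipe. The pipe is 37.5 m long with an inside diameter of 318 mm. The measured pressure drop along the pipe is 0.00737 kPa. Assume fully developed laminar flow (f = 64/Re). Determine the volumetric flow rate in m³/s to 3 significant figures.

Q ≈ 0.00395 m³/s

For laminar flow, f = 64/Re with Re = ρVD/μ, so Darcy-Weisbach reduces to ΔP = 32μLV/D². Solving for V: V = ΔP·D²/(32μL) = 7.37·(0.318)²/(32·0.0125·37.5) = 0.04969 m/s.
Check: Re = ρVD/μ = 895·0.04969·0.318/0.0125 = 1131 < 2300, so the laminar assumption holds.
Q = V·A = 0.04969·(π/4·0.318²) = 0.003946 m³/s = 0.00395 m³/s.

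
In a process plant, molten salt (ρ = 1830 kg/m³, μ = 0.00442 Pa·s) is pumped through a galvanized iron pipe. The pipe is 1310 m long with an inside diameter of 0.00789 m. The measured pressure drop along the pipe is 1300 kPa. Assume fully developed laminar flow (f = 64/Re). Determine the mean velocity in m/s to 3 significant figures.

For laminar flow, f = 64/Re with Re = ρVD/μ, so Darcy-Weisbach reduces to ΔP = 32μLV/D². Solving for V: V = ΔP·D²/(32μL) = 1.3e+06·(0.00789)²/(32·0.00442·1310) = 0.4368 m/s.
Check: Re = ρVD/μ = 1830·0.4368·0.00789/0.00442 = 1427 < 2300, so the laminar assumption holds.

V ≈ 0.437 m/s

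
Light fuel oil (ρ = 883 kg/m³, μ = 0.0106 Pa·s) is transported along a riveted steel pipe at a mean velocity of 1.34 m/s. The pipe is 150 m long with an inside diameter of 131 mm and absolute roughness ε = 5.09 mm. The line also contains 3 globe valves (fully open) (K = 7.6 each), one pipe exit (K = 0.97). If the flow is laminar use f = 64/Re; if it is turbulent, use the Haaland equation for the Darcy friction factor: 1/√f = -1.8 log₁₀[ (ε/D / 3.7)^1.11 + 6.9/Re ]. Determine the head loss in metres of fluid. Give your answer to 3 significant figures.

Reynolds number Re = ρVD/μ = 883 · 1.34 · 0.131 / 0.0106 = 1.462e+04.
Re > 4000 → turbulent. Relative roughness ε/D = 0.00509/0.131 = 0.0389. Haaland: 1/√f = -1.8 log₁₀[(0.0389/3.7)^1.11 + 6.9/1.462e+04] = -1.8 log₁₀[0.00636 + 0.000472] = 3.898, so f = 0.06583.
Total minor-loss coefficient ΣK = 3·7.6 + 1·0.97 = 23.8.
ΔP = [f·L/D + ΣK]·(ρV²/2) = [0.06583·150/0.131 + 23.8]·(883·1.34²/2) = [75.37 + 23.8]·792.8 = 7.86e+04 Pa.
Head loss h_f = ΔP/(ρg) = 7.86e+04/(883·9.81) = 9.07 m.

h_f ≈ 9.07 m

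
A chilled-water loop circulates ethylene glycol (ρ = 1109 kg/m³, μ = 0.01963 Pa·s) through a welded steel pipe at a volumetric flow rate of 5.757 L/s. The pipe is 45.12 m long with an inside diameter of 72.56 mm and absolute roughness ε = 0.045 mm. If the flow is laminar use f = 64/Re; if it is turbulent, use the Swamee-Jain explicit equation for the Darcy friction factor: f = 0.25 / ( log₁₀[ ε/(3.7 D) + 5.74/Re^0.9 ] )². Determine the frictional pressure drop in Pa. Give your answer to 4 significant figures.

Q = 5.757 L/s = 5.757/1000 = 0.005757 m³/s.
Cross-sectional area A = πD²/4 = π(0.07256)²/4 = 0.004135 m²; mean velocity V = Q/A = 0.005757/0.004135 = 1.392 m/s.
Reynolds number Re = ρVD/μ = 1109 · 1.392 · 0.07256 / 0.0196 = 5707.
Re > 4000 → turbulent. Relative roughness ε/D = 4.5e-05/0.07256 = 0.00062. Swamee-Jain: f = 0.25/(log₁₀[0.00062/3.7 + 5.74/5707^0.9])² = 0.25/(log₁₀[0.000168 + 0.00239])² = 0.25/(-2.592)² = 0.0372.
Darcy-Weisbach: ΔP = f(L/D)(ρV²/2) = 0.0372·(45.12/0.07256)·(1109·1.392²/2) = 0.0372·621.8·1075 = 2.486e+04 Pa.

ΔP ≈ 24860 Pa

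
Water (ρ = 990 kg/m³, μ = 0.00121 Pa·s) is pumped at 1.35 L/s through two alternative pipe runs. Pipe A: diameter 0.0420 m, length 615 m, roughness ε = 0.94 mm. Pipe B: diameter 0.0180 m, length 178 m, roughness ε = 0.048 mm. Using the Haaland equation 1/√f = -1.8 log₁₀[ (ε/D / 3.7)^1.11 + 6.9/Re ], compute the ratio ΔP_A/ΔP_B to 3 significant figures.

Pipe A: V = Q/A = 0.00135/0.001385 = 0.9744 m/s; Re = 3.348e+04; ε/D = 0.0224; Haaland → f = 0.05196; ΔP_A = f(L/D)(ρV²/2) = 3.576e+05 Pa.
Pipe B: V = Q/A = 0.00135/0.0002545 = 5.305 m/s; Re = 7.813e+04; ε/D = 0.00267; Haaland → f = 0.02696; ΔP_B = f(L/D)(ρV²/2) = 3.714e+06 Pa.
ΔP_A/ΔP_B = 3.576e+05/3.714e+06 = 0.0963.

ΔP_A/ΔP_B ≈ 0.0963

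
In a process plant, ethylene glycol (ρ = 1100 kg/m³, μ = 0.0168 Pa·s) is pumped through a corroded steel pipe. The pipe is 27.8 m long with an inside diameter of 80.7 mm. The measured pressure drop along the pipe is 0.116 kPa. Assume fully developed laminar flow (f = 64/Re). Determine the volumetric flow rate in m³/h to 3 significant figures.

For laminar flow, f = 64/Re with Re = ρVD/μ, so Darcy-Weisbach reduces to ΔP = 32μLV/D². Solving for V: V = ΔP·D²/(32μL) = 116·(0.0807)²/(32·0.0168·27.8) = 0.05055 m/s.
Check: Re = ρVD/μ = 1100·0.05055·0.0807/0.0168 = 267.1 < 2300, so the laminar assumption holds.
Q = V·A = 0.05055·(π/4·0.0807²) = 0.0002585 m³/s = 0.931 m³/h.

Q ≈ 0.931 m³/h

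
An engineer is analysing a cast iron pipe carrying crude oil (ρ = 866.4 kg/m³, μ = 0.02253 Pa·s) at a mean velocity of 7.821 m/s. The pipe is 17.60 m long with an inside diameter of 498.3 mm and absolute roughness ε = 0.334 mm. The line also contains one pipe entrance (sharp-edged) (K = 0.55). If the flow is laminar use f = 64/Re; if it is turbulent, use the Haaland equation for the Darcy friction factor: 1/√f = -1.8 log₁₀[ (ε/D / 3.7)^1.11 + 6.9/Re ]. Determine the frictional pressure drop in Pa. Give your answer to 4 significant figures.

ΔP ≈ 33230 Pa

Reynolds number Re = ρVD/μ = 866.4 · 7.821 · 0.4983 / 0.0225 = 1.499e+05.
Re > 4000 → turbulent. Relative roughness ε/D = 0.000334/0.4983 = 0.00067. Haaland: 1/√f = -1.8 log₁₀[(0.00067/3.7)^1.11 + 6.9/1.499e+05] = -1.8 log₁₀[7.02e-05 + 4.6e-05] = 7.082, so f = 0.01994.
Total minor-loss coefficient ΣK = 1·0.55 = 0.55.
ΔP = [f·L/D + ΣK]·(ρV²/2) = [0.01994·17.6/0.4983 + 0.55]·(866.4·7.821²/2) = [0.7042 + 0.55]·2.65e+04 = 3.323e+04 Pa.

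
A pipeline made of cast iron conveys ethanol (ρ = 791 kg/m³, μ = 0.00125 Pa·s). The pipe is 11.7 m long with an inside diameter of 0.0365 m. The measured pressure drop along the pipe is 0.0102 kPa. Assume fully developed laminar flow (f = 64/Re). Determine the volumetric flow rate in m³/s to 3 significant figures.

For laminar flow, f = 64/Re with Re = ρVD/μ, so Darcy-Weisbach reduces to ΔP = 32μLV/D². Solving for V: V = ΔP·D²/(32μL) = 10.2·(0.0365)²/(32·0.00125·11.7) = 0.02904 m/s.
Check: Re = ρVD/μ = 791·0.02904·0.0365/0.00125 = 670.7 < 2300, so the laminar assumption holds.
Q = V·A = 0.02904·(π/4·0.0365²) = 3.038e-05 m³/s = 3.04×10^-5 m³/s.

Q ≈ 3.04×10^-5 m³/s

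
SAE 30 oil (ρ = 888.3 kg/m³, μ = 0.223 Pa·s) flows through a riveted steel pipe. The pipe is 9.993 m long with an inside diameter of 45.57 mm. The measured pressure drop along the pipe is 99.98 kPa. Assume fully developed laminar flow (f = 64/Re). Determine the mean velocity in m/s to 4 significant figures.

For laminar flow, f = 64/Re with Re = ρVD/μ, so Darcy-Weisbach reduces to ΔP = 32μLV/D². Solving for V: V = ΔP·D²/(32μL) = 9.998e+04·(0.04557)²/(32·0.223·9.993) = 2.912 m/s.
Check: Re = ρVD/μ = 888.3·2.912·0.04557/0.223 = 528.5 < 2300, so the laminar assumption holds.

V ≈ 2.912 m/s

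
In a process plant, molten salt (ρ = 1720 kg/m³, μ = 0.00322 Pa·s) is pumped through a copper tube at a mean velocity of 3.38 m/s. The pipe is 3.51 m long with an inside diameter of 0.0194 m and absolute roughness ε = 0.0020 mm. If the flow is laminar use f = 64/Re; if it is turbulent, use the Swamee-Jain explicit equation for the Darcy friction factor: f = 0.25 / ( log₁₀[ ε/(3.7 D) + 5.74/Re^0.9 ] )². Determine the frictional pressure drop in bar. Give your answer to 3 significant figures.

Reynolds number Re = ρVD/μ = 1720 · 3.38 · 0.0194 / 0.00322 = 3.503e+04.
Re > 4000 → turbulent. Relative roughness ε/D = 2e-06/0.0194 = 0.000103. Swamee-Jain: f = 0.25/(log₁₀[0.000103/3.7 + 5.74/3.503e+04^0.9])² = 0.25/(log₁₀[2.79e-05 + 0.000467])² = 0.25/(-3.306)² = 0.02288.
Darcy-Weisbach: ΔP = f(L/D)(ρV²/2) = 0.02288·(3.51/0.0194)·(1720·3.38²/2) = 0.02288·180.9·9825 = 4.066e+04 Pa.
ΔP = 4.066e+04 Pa = 0.407 bar.

ΔP ≈ 0.407 bar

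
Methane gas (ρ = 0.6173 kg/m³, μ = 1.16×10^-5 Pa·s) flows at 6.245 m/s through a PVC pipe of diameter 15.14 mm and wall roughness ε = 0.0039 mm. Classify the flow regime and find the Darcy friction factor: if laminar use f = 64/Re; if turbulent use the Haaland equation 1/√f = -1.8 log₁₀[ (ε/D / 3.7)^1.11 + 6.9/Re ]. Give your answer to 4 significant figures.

f ≈ 0.03786

Re = ρVD/μ = 0.6173·6.245·0.01514/1.16e-05 = 5031.
Re > 4000 → turbulent. ε/D = 3.9e-06/0.01514 = 0.000258; Haaland: 1/√f = -1.8 log₁₀[2.43e-05 + 0.00137] = 5.139, so f = 0.03786.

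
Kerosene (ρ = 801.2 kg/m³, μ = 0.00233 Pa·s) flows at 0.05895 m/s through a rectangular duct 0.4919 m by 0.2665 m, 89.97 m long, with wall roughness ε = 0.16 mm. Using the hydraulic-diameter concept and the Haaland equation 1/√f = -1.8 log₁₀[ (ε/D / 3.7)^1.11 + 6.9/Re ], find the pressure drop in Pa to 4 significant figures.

ΔP ≈ 12.54 Pa

Hydraulic diameter D_h = 4A/P = 4·(0.4919·0.2665)/(2·(0.4919+0.2665)) = 0.5244/1.517 = 0.3457 m.
Re = ρVD_h/μ = 801.2·0.05895·0.3457/0.00233 = 7008.
ε/D_h = 0.00016/0.3457 = 0.000463; Haaland gives 1/√f = -1.8 log₁₀[4.65e-05+0.000985] = 5.376, so f = 0.0346.
ΔP = f(L/D_h)(ρV²/2) = 0.0346·89.97/0.3457·1.392 = 12.54 Pa.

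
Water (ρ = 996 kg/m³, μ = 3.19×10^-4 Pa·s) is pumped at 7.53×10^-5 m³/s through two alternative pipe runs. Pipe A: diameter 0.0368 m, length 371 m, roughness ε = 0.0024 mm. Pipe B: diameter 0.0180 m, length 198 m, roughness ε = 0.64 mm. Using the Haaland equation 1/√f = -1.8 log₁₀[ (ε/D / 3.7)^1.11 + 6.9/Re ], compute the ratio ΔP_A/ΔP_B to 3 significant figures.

Pipe A: V = Q/A = 7.53e-05/0.001064 = 0.0708 m/s; Re = 8134; ε/D = 6.52e-05; Haaland → f = 0.03277; ΔP_A = f(L/D)(ρV²/2) = 824.7 Pa.
Pipe B: V = Q/A = 7.53e-05/0.0002545 = 0.2959 m/s; Re = 1.663e+04; ε/D = 0.0356; Haaland → f = 0.06325; ΔP_B = f(L/D)(ρV²/2) = 3.034e+04 Pa.
ΔP_A/ΔP_B = 824.7/3.034e+04 = 0.0272.

ΔP_A/ΔP_B ≈ 0.0272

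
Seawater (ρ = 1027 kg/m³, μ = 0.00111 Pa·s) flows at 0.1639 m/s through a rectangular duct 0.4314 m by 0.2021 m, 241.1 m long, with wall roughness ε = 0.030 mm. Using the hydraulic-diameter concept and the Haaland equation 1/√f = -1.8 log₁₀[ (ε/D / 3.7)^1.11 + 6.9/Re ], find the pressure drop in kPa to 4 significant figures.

ΔP ≈ 0.2641 kPa

Hydraulic diameter D_h = 4A/P = 4·(0.4314·0.2021)/(2·(0.4314+0.2021)) = 0.3487/1.267 = 0.2753 m.
Re = ρVD_h/μ = 1027·0.1639·0.2753/0.00111 = 4.174e+04.
ε/D_h = 3e-05/0.2753 = 0.000109; Haaland gives 1/√f = -1.8 log₁₀[9.35e-06+0.000165] = 6.764, so f = 0.02186.
ΔP = f(L/D_h)(ρV²/2) = 0.02186·241.1/0.2753·13.79 = 264.1 Pa.
ΔP = 0.2641 kPa.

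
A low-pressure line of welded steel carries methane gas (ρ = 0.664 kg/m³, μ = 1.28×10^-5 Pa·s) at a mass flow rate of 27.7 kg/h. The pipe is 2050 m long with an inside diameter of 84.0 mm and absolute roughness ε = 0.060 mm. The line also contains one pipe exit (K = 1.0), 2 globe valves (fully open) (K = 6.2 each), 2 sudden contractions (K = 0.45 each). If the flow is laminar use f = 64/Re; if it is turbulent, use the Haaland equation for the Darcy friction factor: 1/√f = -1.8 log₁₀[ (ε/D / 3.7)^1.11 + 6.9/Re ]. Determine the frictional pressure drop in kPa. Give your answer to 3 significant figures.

ṁ = 27.7 kg/h = 27.7/3600 = 0.007694 kg/s.
A = πD²/4 = π(0.084)²/4 = 0.005542 m²; mean velocity V = ṁ/(ρA) = 0.007694/(0.664 · 0.005542) = 2.091 m/s.
Reynolds number Re = ρVD/μ = 0.664 · 2.091 · 0.084 / 1.28e-05 = 9112.
Re > 4000 → turbulent. Relative roughness ε/D = 6e-05/0.084 = 0.000714. Haaland: 1/√f = -1.8 log₁₀[(0.000714/3.7)^1.11 + 6.9/9112] = -1.8 log₁₀[7.54e-05 + 0.000757] = 5.543, so f = 0.03254.
Total minor-loss coefficient ΣK = 1·1 + 2·6.2 + 2·0.45 = 14.3.
ΔP = [f·L/D + ΣK]·(ρV²/2) = [0.03254·2050/0.084 + 14.3]·(0.664·2.091²/2) = [794.2 + 14.3]·1.452 = 1174 Pa.
ΔP = 1174 Pa = 1.17 kPa.

ΔP ≈ 1.17 kPa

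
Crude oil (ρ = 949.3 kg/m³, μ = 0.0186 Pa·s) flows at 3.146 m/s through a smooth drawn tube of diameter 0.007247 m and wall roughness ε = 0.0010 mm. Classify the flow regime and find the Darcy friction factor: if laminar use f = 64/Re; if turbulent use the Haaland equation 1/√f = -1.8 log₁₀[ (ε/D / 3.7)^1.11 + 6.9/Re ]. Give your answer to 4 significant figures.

f ≈ 0.05500

Re = ρVD/μ = 949.3·3.146·0.007247/0.0186 = 1164.
Re < 2300 → laminar, so f = 64/Re = 0.055 (roughness is irrelevant in laminar flow).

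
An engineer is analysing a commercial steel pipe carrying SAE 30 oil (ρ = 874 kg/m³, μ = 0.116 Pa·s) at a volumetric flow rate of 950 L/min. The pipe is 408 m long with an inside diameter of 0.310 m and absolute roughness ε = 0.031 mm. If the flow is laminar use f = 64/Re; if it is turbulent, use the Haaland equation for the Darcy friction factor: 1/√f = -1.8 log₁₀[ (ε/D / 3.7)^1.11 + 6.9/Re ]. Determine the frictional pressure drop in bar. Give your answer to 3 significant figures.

ΔP ≈ 0.0331 bar

Q = 950 L/min = 950/60000 = 0.01583 m³/s.
Cross-sectional area A = πD²/4 = π(0.31)²/4 = 0.07548 m²; mean velocity V = Q/A = 0.01583/0.07548 = 0.2098 m/s.
Reynolds number Re = ρVD/μ = 874 · 0.2098 · 0.31 / 0.116 = 490.
Re < 2300 → laminar flow, so f = 64/Re = 64/490 = 0.1306 (the turbulent correlation is not needed).
Darcy-Weisbach: ΔP = f(L/D)(ρV²/2) = 0.1306·(408/0.31)·(874·0.2098²/2) = 0.1306·1316·19.23 = 3306 Pa.
ΔP = 3306 Pa = 0.0331 bar.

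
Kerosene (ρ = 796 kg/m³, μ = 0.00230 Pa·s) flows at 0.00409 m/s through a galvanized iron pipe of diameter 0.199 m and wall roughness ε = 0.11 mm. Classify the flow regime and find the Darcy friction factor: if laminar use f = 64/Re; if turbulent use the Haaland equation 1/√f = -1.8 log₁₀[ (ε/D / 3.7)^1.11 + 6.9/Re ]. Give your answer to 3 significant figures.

Re = ρVD/μ = 796·0.00409·0.199/0.0023 = 281.7.
Re < 2300 → laminar, so f = 64/Re = 0.2272 (roughness is irrelevant in laminar flow).

f ≈ 0.227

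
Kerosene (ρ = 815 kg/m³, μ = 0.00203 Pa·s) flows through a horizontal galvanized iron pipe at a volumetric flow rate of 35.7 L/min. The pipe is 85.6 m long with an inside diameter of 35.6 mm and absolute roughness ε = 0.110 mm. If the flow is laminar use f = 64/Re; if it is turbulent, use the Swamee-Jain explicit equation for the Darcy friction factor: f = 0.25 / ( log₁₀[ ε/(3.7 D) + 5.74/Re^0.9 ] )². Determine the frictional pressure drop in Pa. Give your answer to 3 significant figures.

Q = 35.7 L/min = 35.7/60000 = 0.000595 m³/s.
Cross-sectional area A = πD²/4 = π(0.0356)²/4 = 0.0009954 m²; mean velocity V = Q/A = 0.000595/0.0009954 = 0.5978 m/s.
Reynolds number Re = ρVD/μ = 815 · 0.5978 · 0.0356 / 0.00203 = 8544.
Re > 4000 → turbulent. Relative roughness ε/D = 0.00011/0.0356 = 0.00309. Swamee-Jain: f = 0.25/(log₁₀[0.00309/3.7 + 5.74/8544^0.9])² = 0.25/(log₁₀[0.000835 + 0.00166])² = 0.25/(-2.603)² = 0.03691.
Darcy-Weisbach: ΔP = f(L/D)(ρV²/2) = 0.03691·(85.6/0.0356)·(815·0.5978²/2) = 0.03691·2404·145.6 = 1.292e+04 Pa.

ΔP ≈ 12900 Pa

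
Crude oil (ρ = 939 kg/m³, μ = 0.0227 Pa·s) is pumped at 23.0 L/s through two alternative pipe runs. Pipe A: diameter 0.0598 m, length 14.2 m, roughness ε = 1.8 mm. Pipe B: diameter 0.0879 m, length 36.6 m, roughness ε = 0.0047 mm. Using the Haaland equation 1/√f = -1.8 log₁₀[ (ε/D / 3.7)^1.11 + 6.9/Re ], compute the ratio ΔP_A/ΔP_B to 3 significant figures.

Pipe A: V = Q/A = 0.023/0.002809 = 8.189 m/s; Re = 2.026e+04; ε/D = 0.0301; Haaland → f = 0.05887; ΔP_A = f(L/D)(ρV²/2) = 4.402e+05 Pa.
Pipe B: V = Q/A = 0.023/0.006068 = 3.79 m/s; Re = 1.378e+04; ε/D = 5.35e-05; Haaland → f = 0.0284; ΔP_B = f(L/D)(ρV²/2) = 7.975e+04 Pa.
ΔP_A/ΔP_B = 4.402e+05/7.975e+04 = 5.52.

ΔP_A/ΔP_B ≈ 5.52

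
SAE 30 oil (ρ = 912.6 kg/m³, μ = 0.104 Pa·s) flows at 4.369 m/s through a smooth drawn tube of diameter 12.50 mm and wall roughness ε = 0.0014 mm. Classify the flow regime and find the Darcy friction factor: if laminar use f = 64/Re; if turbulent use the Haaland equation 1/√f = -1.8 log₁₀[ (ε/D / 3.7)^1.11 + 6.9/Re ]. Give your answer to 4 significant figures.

Re = ρVD/μ = 912.6·4.369·0.0125/0.104 = 479.2.
Re < 2300 → laminar, so f = 64/Re = 0.1335 (roughness is irrelevant in laminar flow).

f ≈ 0.1335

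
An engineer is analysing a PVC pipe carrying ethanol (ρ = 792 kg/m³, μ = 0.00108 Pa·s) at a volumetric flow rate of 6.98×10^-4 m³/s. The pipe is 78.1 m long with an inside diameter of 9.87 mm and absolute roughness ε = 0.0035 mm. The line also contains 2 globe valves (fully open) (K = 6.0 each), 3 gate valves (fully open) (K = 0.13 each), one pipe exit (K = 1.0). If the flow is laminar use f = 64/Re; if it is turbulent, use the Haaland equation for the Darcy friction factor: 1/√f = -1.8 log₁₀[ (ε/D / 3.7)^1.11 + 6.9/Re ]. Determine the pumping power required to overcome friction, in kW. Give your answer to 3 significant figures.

P ≈ 4.09 kW

Cross-sectional area A = πD²/4 = π(0.00987)²/4 = 7.651e-05 m²; mean velocity V = Q/A = 0.000698/7.651e-05 = 9.123 m/s.
Reynolds number Re = ρVD/μ = 792 · 9.123 · 0.00987 / 0.00108 = 6.603e+04.
Re > 4000 → turbulent. Relative roughness ε/D = 3.5e-06/0.00987 = 0.000355. Haaland: 1/√f = -1.8 log₁₀[(0.000355/3.7)^1.11 + 6.9/6.603e+04] = -1.8 log₁₀[3.46e-05 + 0.000104] = 6.942, so f = 0.02075.
Total minor-loss coefficient ΣK = 2·6 + 3·0.13 + 1·1 = 13.4.
ΔP = [f·L/D + ΣK]·(ρV²/2) = [0.02075·78.1/0.00987 + 13.4]·(792·9.123²/2) = [164.2 + 13.4]·3.296e+04 = 5.853e+06 Pa.
Pumping power P = QΔP = 0.000698·5.853e+06 = 4085 W = 4.09 kW.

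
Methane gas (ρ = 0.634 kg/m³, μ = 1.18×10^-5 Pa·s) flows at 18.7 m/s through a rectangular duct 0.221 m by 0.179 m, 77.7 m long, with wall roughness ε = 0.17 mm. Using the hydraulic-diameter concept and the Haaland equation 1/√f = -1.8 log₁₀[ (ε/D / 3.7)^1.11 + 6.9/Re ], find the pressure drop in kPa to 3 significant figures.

Hydraulic diameter D_h = 4A/P = 4·(0.221·0.179)/(2·(0.221+0.179)) = 0.1582/0.8 = 0.1978 m.
Re = ρVD_h/μ = 0.634·18.7·0.1978/1.18e-05 = 1.987e+05.
ε/D_h = 0.00017/0.1978 = 0.000859; Haaland gives 1/√f = -1.8 log₁₀[9.25e-05+3.47e-05] = 7.012, so f = 0.02034.
ΔP = f(L/D_h)(ρV²/2) = 0.02034·77.7/0.1978·110.9 = 885.8 Pa.
ΔP = 0.886 kPa.

ΔP ≈ 0.886 kPa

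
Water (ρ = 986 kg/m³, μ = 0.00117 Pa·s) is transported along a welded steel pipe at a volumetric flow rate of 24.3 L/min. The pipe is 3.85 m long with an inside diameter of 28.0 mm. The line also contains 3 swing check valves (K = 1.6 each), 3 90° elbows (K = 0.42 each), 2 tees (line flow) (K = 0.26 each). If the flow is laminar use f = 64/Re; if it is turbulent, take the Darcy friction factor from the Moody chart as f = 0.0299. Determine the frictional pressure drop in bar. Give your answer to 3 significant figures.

Q = 24.3 L/min = 24.3/60000 = 0.000405 m³/s.
Cross-sectional area A = πD²/4 = π(0.028)²/4 = 0.0006158 m²; mean velocity V = Q/A = 0.000405/0.0006158 = 0.6577 m/s.
Reynolds number Re = ρVD/μ = 986 · 0.6577 · 0.028 / 0.00117 = 1.552e+04.
Re > 4000 → turbulent; use the Moody-chart value f = 0.0299.
Total minor-loss coefficient ΣK = 3·1.6 + 3·0.42 + 2·0.26 = 6.58.
ΔP = [f·L/D + ΣK]·(ρV²/2) = [0.0299·3.85/0.028 + 6.58]·(986·0.6577²/2) = [4.111 + 6.58]·213.3 = 2280 Pa.
ΔP = 2280 Pa = 0.0228 bar.

ΔP ≈ 0.0228 bar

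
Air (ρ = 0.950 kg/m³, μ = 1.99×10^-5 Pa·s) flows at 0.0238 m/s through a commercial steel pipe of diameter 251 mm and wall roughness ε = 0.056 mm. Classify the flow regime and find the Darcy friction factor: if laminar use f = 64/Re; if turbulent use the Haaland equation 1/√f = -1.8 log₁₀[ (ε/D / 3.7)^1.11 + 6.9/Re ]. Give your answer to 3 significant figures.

Re = ρVD/μ = 0.95·0.0238·0.251/1.99e-05 = 285.2.
Re < 2300 → laminar, so f = 64/Re = 0.2244 (roughness is irrelevant in laminar flow).

f ≈ 0.224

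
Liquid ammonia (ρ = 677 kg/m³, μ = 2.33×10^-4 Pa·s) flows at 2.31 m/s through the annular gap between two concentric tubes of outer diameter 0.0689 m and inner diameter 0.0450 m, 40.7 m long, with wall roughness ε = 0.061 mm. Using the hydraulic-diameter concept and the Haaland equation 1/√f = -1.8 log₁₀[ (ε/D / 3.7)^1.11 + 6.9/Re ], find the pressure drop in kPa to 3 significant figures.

ΔP ≈ 79.6 kPa

Hydraulic diameter D_h = 4A/P = D_o - D_i = 0.0689 - 0.045 = 0.0239 m.
Re = ρVD_h/μ = 677·2.31·0.0239/0.000233 = 1.604e+05.
ε/D_h = 6.1e-05/0.0239 = 0.00255; Haaland gives 1/√f = -1.8 log₁₀[0.00031+4.3e-05] = 6.215, so f = 0.02589.
ΔP = f(L/D_h)(ρV²/2) = 0.02589·40.7/0.0239·1806 = 7.964e+04 Pa.
ΔP = 79.6 kPa.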